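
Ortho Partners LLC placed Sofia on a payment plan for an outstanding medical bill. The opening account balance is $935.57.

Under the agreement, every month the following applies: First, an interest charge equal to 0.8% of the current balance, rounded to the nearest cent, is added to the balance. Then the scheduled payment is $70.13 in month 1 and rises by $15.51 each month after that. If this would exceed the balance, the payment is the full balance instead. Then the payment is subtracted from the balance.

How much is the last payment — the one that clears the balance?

Month 1: $935.57 +$7.48 interest = $943.05; pay $70.13 → $872.92
Month 2: $872.92 +$6.98 interest = $879.90; pay $85.64 → $794.26
Month 3: $794.26 +$6.35 interest = $800.61; pay $101.15 → $699.46
Month 4: $699.46 +$5.60 interest = $705.06; pay $116.66 → $588.40
Month 5: $588.40 +$4.71 interest = $593.11; pay $132.17 → $460.94
Month 6: $460.94 +$3.69 interest = $464.63; pay $147.68 → $316.95
Month 7: $316.95 +$2.54 interest = $319.49; pay $163.19 → $156.30
Month 8: $156.30 +$1.25 interest = $157.55; pay $157.55 → $0.00

$157.55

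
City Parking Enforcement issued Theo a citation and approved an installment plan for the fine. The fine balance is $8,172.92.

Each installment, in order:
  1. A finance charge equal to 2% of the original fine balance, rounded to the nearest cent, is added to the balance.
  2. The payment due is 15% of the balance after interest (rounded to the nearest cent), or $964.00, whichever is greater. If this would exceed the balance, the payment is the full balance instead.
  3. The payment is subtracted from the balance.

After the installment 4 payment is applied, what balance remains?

Installment 1: opening $8,172.92; interest $163.46 → $8,336.38; payment $1,250.46; balance $7,085.92
Installment 2: opening $7,085.92; interest $163.46 → $7,249.38; payment $1,087.41; balance $6,161.97
Installment 3: opening $6,161.97; interest $163.46 → $6,325.43; payment $964.00; balance $5,361.43
Installment 4: opening $5,361.43; interest $163.46 → $5,524.89; payment $964.00; balance $4,560.89

$4,560.89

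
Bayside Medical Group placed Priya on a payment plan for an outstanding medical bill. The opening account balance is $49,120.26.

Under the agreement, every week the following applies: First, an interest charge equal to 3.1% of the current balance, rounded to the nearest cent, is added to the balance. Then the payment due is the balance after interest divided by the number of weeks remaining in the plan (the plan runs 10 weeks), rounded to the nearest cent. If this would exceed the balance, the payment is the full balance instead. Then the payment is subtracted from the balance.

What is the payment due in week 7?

$6,082.35

Week 1: $49,120.26 +$1,522.73 interest = $50,642.99; pay $5,064.30 → $45,578.69
Week 2: $45,578.69 +$1,412.94 interest = $46,991.63; pay $5,221.29 → $41,770.34
Week 3: $41,770.34 +$1,294.88 interest = $43,065.22; pay $5,383.15 → $37,682.07
Week 4: $37,682.07 +$1,168.14 interest = $38,850.21; pay $5,550.03 → $33,300.18
Week 5: $33,300.18 +$1,032.31 interest = $34,332.49; pay $5,722.08 → $28,610.41
Week 6: $28,610.41 +$886.92 interest = $29,497.33; pay $5,899.47 → $23,597.86
Week 7: $23,597.86 +$731.53 interest = $24,329.39; pay $6,082.35 → $18,247.04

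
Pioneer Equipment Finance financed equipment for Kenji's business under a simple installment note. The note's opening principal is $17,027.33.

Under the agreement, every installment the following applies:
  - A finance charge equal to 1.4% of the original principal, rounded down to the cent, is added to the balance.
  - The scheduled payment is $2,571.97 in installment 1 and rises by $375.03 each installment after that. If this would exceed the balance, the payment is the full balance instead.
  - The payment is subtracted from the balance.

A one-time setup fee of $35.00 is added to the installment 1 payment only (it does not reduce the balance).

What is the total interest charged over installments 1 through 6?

$1,430.28

# | Opening | Interest | Payment | Fee | End bal
1 | $17,027.33 | $238.38 | $2,571.97 | $35.00 | $14,693.74
2 | $14,693.74 | $238.38 | $2,947.00 | — | $11,985.12
3 | $11,985.12 | $238.38 | $3,322.03 | — | $8,901.47
4 | $8,901.47 | $238.38 | $3,697.06 | — | $5,442.79
5 | $5,442.79 | $238.38 | $4,072.09 | — | $1,609.08
6 | $1,609.08 | $238.38 | $1,847.46 | — | $0.00
Total interest: $238.38 + $238.38 + $238.38 + $238.38 + $238.38 + $238.38 = $1,430.28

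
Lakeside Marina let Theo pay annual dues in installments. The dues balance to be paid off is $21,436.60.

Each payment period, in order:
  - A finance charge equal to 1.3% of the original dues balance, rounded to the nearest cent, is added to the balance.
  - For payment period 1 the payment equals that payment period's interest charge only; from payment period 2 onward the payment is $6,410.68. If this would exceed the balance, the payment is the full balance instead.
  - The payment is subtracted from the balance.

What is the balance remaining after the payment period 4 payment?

# | Opening | Interest | Payment | End bal
1 | $21,436.60 | $278.68 | $278.68 | $21,436.60
2 | $21,436.60 | $278.68 | $6,410.68 | $15,304.60
3 | $15,304.60 | $278.68 | $6,410.68 | $9,172.60
4 | $9,172.60 | $278.68 | $6,410.68 | $3,040.60

$3,040.60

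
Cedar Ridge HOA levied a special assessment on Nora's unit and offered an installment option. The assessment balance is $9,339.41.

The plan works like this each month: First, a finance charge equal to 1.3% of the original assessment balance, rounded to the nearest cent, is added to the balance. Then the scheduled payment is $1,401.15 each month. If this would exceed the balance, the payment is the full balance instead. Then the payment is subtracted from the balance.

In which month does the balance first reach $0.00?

Month 1: $9,339.41 +$121.41 interest = $9,460.82; pay $1,401.15 → $8,059.67
Month 2: $8,059.67 +$121.41 interest = $8,181.08; pay $1,401.15 → $6,779.93
Month 3: $6,779.93 +$121.41 interest = $6,901.34; pay $1,401.15 → $5,500.19
Month 4: $5,500.19 +$121.41 interest = $5,621.60; pay $1,401.15 → $4,220.45
Month 5: $4,220.45 +$121.41 interest = $4,341.86; pay $1,401.15 → $2,940.71
Month 6: $2,940.71 +$121.41 interest = $3,062.12; pay $1,401.15 → $1,660.97
Month 7: $1,660.97 +$121.41 interest = $1,782.38; pay $1,401.15 → $381.23
Month 8: $381.23 +$121.41 interest = $502.64; pay $502.64 → $0.00
Balance reaches $0.00 in month 8.

8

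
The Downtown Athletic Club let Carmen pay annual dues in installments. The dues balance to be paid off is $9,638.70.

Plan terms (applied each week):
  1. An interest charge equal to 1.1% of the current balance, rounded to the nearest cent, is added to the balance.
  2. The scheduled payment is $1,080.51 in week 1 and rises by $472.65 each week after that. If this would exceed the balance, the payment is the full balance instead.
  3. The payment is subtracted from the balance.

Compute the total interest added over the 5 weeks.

Week 1: $9,638.70 +$106.03 interest = $9,744.73; pay $1,080.51 → $8,664.22
Week 2: $8,664.22 +$95.31 interest = $8,759.53; pay $1,553.16 → $7,206.37
Week 3: $7,206.37 +$79.27 interest = $7,285.64; pay $2,025.81 → $5,259.83
Week 4: $5,259.83 +$57.86 interest = $5,317.69; pay $2,498.46 → $2,819.23
Week 5: $2,819.23 +$31.01 interest = $2,850.24; pay $2,850.24 → $0.00
Total interest: $106.03 + $95.31 + $79.27 + $57.86 + $31.01 = $369.48

$369.48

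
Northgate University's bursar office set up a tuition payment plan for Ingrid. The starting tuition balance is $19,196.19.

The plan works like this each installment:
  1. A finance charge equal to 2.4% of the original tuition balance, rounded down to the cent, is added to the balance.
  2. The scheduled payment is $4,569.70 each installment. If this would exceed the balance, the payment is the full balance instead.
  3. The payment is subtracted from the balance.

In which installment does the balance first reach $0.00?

Installment 1: opening $19,196.19; interest $460.70 → $19,656.89; payment $4,569.70; balance $15,087.19
Installment 2: opening $15,087.19; interest $460.70 → $15,547.89; payment $4,569.70; balance $10,978.19
Installment 3: opening $10,978.19; interest $460.70 → $11,438.89; payment $4,569.70; balance $6,869.19
Installment 4: opening $6,869.19; interest $460.70 → $7,329.89; payment $4,569.70; balance $2,760.19
Installment 5: opening $2,760.19; interest $460.70 → $3,220.89; payment $3,220.89; balance $0.00
Balance reaches $0.00 in installment 5.

5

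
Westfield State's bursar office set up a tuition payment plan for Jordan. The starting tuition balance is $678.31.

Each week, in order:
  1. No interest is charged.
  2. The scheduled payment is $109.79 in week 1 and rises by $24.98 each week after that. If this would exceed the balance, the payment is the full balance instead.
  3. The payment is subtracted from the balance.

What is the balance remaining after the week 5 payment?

Week 1: opening $678.31; payment $109.79; balance $568.52
Week 2: opening $568.52; payment $134.77; balance $433.75
Week 3: opening $433.75; payment $159.75; balance $274.00
Week 4: opening $274.00; payment $184.73; balance $89.27
Week 5: opening $89.27; payment $89.27; balance $0.00

$0.00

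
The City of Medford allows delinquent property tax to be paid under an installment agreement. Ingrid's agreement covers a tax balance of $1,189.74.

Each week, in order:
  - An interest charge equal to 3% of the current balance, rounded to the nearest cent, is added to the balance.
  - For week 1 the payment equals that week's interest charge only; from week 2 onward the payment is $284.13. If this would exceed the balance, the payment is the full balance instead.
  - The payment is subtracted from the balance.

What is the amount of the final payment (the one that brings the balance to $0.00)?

Week 1: opening $1,189.74; interest $35.69 → $1,225.43; payment $35.69; balance $1,189.74
Week 2: opening $1,189.74; interest $35.69 → $1,225.43; payment $284.13; balance $941.30
Week 3: opening $941.30; interest $28.24 → $969.54; payment $284.13; balance $685.41
Week 4: opening $685.41; interest $20.56 → $705.97; payment $284.13; balance $421.84
Week 5: opening $421.84; interest $12.66 → $434.50; payment $284.13; balance $150.37
Week 6: opening $150.37; interest $4.51 → $154.88; payment $154.88; balance $0.00

$154.88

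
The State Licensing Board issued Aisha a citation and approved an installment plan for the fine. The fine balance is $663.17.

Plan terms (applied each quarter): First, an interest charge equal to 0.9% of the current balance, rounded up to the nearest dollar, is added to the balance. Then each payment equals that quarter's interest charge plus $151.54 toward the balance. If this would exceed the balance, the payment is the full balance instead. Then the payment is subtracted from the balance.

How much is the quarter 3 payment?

$155.54

Quarter 1: opening $663.17; interest $6.00 → $669.17; payment $157.54; balance $511.63
Quarter 2: opening $511.63; interest $5.00 → $516.63; payment $156.54; balance $360.09
Quarter 3: opening $360.09; interest $4.00 → $364.09; payment $155.54; balance $208.55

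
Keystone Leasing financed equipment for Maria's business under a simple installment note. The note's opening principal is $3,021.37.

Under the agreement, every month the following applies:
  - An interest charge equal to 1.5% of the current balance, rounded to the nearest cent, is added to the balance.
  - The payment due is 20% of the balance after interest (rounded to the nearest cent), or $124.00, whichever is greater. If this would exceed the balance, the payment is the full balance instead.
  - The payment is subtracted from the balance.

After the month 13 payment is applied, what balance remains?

Month 1: $3,021.37 +$45.32 interest = $3,066.69; pay $613.34 → $2,453.35
Month 2: $2,453.35 +$36.80 interest = $2,490.15; pay $498.03 → $1,992.12
Month 3: $1,992.12 +$29.88 interest = $2,022.00; pay $404.40 → $1,617.60
Month 4: $1,617.60 +$24.26 interest = $1,641.86; pay $328.37 → $1,313.49
Month 5: $1,313.49 +$19.70 interest = $1,333.19; pay $266.64 → $1,066.55
Month 6: $1,066.55 +$16.00 interest = $1,082.55; pay $216.51 → $866.04
Month 7: $866.04 +$12.99 interest = $879.03; pay $175.81 → $703.22
Month 8: $703.22 +$10.55 interest = $713.77; pay $142.75 → $571.02
Month 9: $571.02 +$8.57 interest = $579.59; pay $124.00 → $455.59
Month 10: $455.59 +$6.83 interest = $462.42; pay $124.00 → $338.42
Month 11: $338.42 +$5.08 interest = $343.50; pay $124.00 → $219.50
Month 12: $219.50 +$3.29 interest = $222.79; pay $124.00 → $98.79
Month 13: $98.79 +$1.48 interest = $100.27; pay $100.27 → $0.00

$0.00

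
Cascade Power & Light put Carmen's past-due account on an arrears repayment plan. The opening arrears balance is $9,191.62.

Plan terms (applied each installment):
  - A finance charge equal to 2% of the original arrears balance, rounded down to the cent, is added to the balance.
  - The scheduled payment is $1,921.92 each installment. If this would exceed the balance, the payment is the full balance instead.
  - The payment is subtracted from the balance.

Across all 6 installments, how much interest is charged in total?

$1,102.98

Installment 1: opening $9,191.62; interest $183.83 → $9,375.45; payment $1,921.92; balance $7,453.53
Installment 2: opening $7,453.53; interest $183.83 → $7,637.36; payment $1,921.92; balance $5,715.44
Installment 3: opening $5,715.44; interest $183.83 → $5,899.27; payment $1,921.92; balance $3,977.35
Installment 4: opening $3,977.35; interest $183.83 → $4,161.18; payment $1,921.92; balance $2,239.26
Installment 5: opening $2,239.26; interest $183.83 → $2,423.09; payment $1,921.92; balance $501.17
Installment 6: opening $501.17; interest $183.83 → $685.00; payment $685.00; balance $0.00
Total interest: $183.83 + $183.83 + $183.83 + $183.83 + $183.83 + $183.83 = $1,102.98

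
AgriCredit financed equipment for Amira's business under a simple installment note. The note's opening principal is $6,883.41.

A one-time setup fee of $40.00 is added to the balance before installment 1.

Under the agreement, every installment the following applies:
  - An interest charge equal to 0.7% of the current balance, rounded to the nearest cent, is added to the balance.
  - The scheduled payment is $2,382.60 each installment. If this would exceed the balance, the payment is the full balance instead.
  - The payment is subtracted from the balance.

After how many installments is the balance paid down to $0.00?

Installment 1: $6,923.41 +$48.46 interest = $6,971.87; pay $2,382.60 → $4,589.27
Installment 2: $4,589.27 +$32.12 interest = $4,621.39; pay $2,382.60 → $2,238.79
Installment 3: $2,238.79 +$15.67 interest = $2,254.46; pay $2,254.46 → $0.00
Balance reaches $0.00 in installment 3.

3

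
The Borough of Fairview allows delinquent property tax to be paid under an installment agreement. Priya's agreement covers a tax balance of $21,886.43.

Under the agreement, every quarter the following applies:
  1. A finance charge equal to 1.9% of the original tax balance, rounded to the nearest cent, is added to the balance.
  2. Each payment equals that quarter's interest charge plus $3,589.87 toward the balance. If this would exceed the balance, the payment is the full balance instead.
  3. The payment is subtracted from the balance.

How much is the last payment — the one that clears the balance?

$763.05

Quarter 1: opening $21,886.43; interest $415.84 → $22,302.27; payment $4,005.71; balance $18,296.56
Quarter 2: opening $18,296.56; interest $415.84 → $18,712.40; payment $4,005.71; balance $14,706.69
Quarter 3: opening $14,706.69; interest $415.84 → $15,122.53; payment $4,005.71; balance $11,116.82
Quarter 4: opening $11,116.82; interest $415.84 → $11,532.66; payment $4,005.71; balance $7,526.95
Quarter 5: opening $7,526.95; interest $415.84 → $7,942.79; payment $4,005.71; balance $3,937.08
Quarter 6: opening $3,937.08; interest $415.84 → $4,352.92; payment $4,005.71; balance $347.21
Quarter 7: opening $347.21; interest $415.84 → $763.05; payment $763.05; balance $0.00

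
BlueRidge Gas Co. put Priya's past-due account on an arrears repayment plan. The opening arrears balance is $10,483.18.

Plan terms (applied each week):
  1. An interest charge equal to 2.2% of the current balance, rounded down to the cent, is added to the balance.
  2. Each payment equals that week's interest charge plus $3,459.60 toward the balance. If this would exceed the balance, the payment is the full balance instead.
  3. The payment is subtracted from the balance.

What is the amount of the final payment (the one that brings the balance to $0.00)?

$106.67

Week 1: opening $10,483.18; interest $230.62 → $10,713.80; payment $3,690.22; balance $7,023.58
Week 2: opening $7,023.58; interest $154.51 → $7,178.09; payment $3,614.11; balance $3,563.98
Week 3: opening $3,563.98; interest $78.40 → $3,642.38; payment $3,538.00; balance $104.38
Week 4: opening $104.38; interest $2.29 → $106.67; payment $106.67; balance $0.00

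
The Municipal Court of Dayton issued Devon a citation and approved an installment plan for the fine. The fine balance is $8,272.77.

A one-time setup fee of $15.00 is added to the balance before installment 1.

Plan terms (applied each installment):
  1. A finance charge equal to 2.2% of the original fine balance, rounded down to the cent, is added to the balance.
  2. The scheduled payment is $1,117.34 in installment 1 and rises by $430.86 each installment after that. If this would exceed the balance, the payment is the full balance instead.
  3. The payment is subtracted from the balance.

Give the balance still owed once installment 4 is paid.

$1,961.25

Installment 1: $8,287.77 +$182.00 interest = $8,469.77; pay $1,117.34 → $7,352.43
Installment 2: $7,352.43 +$182.00 interest = $7,534.43; pay $1,548.20 → $5,986.23
Installment 3: $5,986.23 +$182.00 interest = $6,168.23; pay $1,979.06 → $4,189.17
Installment 4: $4,189.17 +$182.00 interest = $4,371.17; pay $2,409.92 → $1,961.25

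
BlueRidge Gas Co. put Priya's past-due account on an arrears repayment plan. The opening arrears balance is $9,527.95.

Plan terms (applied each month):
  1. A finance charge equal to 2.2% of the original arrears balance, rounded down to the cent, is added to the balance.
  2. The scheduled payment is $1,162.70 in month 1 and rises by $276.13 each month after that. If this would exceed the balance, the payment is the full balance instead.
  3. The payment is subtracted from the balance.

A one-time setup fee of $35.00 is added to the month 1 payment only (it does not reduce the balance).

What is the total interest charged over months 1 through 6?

Month 1: opening $9,527.95; interest $209.61 → $9,737.56; payment $1,162.70 (+ $35.00 fee); balance $8,574.86
Month 2: opening $8,574.86; interest $209.61 → $8,784.47; payment $1,438.83; balance $7,345.64
Month 3: opening $7,345.64; interest $209.61 → $7,555.25; payment $1,714.96; balance $5,840.29
Month 4: opening $5,840.29; interest $209.61 → $6,049.90; payment $1,991.09; balance $4,058.81
Month 5: opening $4,058.81; interest $209.61 → $4,268.42; payment $2,267.22; balance $2,001.20
Month 6: opening $2,001.20; interest $209.61 → $2,210.81; payment $2,210.81; balance $0.00
Total interest: $209.61 + $209.61 + $209.61 + $209.61 + $209.61 + $209.61 = $1,257.66

$1,257.66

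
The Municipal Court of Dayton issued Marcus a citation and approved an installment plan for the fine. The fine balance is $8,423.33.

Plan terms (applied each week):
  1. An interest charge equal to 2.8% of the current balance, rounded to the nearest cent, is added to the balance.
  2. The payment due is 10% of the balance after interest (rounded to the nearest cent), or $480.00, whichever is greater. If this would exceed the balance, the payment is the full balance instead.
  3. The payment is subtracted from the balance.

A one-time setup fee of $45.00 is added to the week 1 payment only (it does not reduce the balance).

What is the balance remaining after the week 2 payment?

# | Opening | Interest | Payment | Fee | End bal
1 | $8,423.33 | $235.85 | $865.92 | $45.00 | $7,793.26
2 | $7,793.26 | $218.21 | $801.15 | — | $7,210.32

$7,210.32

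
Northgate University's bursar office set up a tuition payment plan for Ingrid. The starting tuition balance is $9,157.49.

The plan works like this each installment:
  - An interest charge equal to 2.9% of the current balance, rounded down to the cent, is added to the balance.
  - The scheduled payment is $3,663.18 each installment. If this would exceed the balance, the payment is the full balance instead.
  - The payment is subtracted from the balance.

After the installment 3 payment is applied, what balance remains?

$0.00

# | Opening | Interest | Payment | End bal
1 | $9,157.49 | $265.56 | $3,663.18 | $5,759.87
2 | $5,759.87 | $167.03 | $3,663.18 | $2,263.72
3 | $2,263.72 | $65.64 | $2,329.36 | $0.00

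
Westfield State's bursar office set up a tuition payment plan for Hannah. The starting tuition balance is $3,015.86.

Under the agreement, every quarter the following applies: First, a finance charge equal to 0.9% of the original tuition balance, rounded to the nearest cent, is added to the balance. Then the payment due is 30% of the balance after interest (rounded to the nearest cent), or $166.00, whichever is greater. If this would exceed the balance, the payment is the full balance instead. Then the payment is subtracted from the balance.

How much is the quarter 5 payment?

$239.81

# | Opening | Interest | Payment | End bal
1 | $3,015.86 | $27.14 | $912.90 | $2,130.10
2 | $2,130.10 | $27.14 | $647.17 | $1,510.07
3 | $1,510.07 | $27.14 | $461.16 | $1,076.05
4 | $1,076.05 | $27.14 | $330.96 | $772.23
5 | $772.23 | $27.14 | $239.81 | $559.56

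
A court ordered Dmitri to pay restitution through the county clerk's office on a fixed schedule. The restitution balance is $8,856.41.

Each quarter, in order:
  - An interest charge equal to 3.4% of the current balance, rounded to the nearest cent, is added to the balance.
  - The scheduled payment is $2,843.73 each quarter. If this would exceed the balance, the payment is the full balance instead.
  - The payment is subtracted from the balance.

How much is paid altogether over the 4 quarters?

$9,530.33

# | Opening | Interest | Payment | End bal
1 | $8,856.41 | $301.12 | $2,843.73 | $6,313.80
2 | $6,313.80 | $214.67 | $2,843.73 | $3,684.74
3 | $3,684.74 | $125.28 | $2,843.73 | $966.29
4 | $966.29 | $32.85 | $999.14 | $0.00
Total paid: $9,530.33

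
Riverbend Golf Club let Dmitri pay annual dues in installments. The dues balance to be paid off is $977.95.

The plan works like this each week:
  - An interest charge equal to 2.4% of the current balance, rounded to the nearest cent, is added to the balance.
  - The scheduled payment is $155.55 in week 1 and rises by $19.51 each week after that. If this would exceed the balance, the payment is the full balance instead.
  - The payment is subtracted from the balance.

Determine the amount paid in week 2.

$175.06

Week 1: $977.95 +$23.47 interest = $1,001.42; pay $155.55 → $845.87
Week 2: $845.87 +$20.30 interest = $866.17; pay $175.06 → $691.11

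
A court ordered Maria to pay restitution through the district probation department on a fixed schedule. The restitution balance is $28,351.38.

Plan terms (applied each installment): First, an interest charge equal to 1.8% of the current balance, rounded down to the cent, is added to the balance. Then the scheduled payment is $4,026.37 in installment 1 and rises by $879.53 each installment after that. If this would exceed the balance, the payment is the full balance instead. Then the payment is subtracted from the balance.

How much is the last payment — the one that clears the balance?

$1,192.79

# | Opening | Interest | Payment | End bal
1 | $28,351.38 | $510.32 | $4,026.37 | $24,835.33
2 | $24,835.33 | $447.03 | $4,905.90 | $20,376.46
3 | $20,376.46 | $366.77 | $5,785.43 | $14,957.80
4 | $14,957.80 | $269.24 | $6,664.96 | $8,562.08
5 | $8,562.08 | $154.11 | $7,544.49 | $1,171.70
6 | $1,171.70 | $21.09 | $1,192.79 | $0.00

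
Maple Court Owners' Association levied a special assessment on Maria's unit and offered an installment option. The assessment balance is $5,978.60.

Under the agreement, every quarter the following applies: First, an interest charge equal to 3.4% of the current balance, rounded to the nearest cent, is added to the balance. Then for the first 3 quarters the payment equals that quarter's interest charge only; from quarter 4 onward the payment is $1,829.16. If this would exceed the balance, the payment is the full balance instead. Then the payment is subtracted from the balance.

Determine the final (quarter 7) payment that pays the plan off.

$964.94

Quarter 1: opening $5,978.60; interest $203.27 → $6,181.87; payment $203.27; balance $5,978.60
Quarter 2: opening $5,978.60; interest $203.27 → $6,181.87; payment $203.27; balance $5,978.60
Quarter 3: opening $5,978.60; interest $203.27 → $6,181.87; payment $203.27; balance $5,978.60
Quarter 4: opening $5,978.60; interest $203.27 → $6,181.87; payment $1,829.16; balance $4,352.71
Quarter 5: opening $4,352.71; interest $147.99 → $4,500.70; payment $1,829.16; balance $2,671.54
Quarter 6: opening $2,671.54; interest $90.83 → $2,762.37; payment $1,829.16; balance $933.21
Quarter 7: opening $933.21; interest $31.73 → $964.94; payment $964.94; balance $0.00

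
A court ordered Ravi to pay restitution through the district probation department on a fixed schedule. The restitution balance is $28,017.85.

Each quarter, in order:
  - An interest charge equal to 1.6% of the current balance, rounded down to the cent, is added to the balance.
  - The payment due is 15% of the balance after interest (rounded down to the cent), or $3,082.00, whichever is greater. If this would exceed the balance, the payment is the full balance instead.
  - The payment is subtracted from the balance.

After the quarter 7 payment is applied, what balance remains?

$6,601.54

Quarter 1: $28,017.85 +$448.28 interest = $28,466.13; pay $4,269.91 → $24,196.22
Quarter 2: $24,196.22 +$387.13 interest = $24,583.35; pay $3,687.50 → $20,895.85
Quarter 3: $20,895.85 +$334.33 interest = $21,230.18; pay $3,184.52 → $18,045.66
Quarter 4: $18,045.66 +$288.73 interest = $18,334.39; pay $3,082.00 → $15,252.39
Quarter 5: $15,252.39 +$244.03 interest = $15,496.42; pay $3,082.00 → $12,414.42
Quarter 6: $12,414.42 +$198.63 interest = $12,613.05; pay $3,082.00 → $9,531.05
Quarter 7: $9,531.05 +$152.49 interest = $9,683.54; pay $3,082.00 → $6,601.54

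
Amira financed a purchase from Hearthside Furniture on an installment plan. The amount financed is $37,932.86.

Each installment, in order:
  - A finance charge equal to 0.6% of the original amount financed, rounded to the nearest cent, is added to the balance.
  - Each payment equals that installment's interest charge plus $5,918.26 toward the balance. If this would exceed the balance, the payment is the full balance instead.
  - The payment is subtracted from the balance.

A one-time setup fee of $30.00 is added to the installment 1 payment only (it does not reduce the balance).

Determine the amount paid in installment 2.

$6,145.86

# | Opening | Interest | Payment | Fee | End bal
1 | $37,932.86 | $227.60 | $6,145.86 | $30.00 | $32,014.60
2 | $32,014.60 | $227.60 | $6,145.86 | — | $26,096.34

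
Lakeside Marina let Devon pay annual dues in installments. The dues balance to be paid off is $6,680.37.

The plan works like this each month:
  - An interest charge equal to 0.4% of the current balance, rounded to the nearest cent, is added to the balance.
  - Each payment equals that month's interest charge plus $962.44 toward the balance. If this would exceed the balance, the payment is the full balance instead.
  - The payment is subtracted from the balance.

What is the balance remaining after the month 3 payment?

# | Opening | Interest | Payment | End bal
1 | $6,680.37 | $26.72 | $989.16 | $5,717.93
2 | $5,717.93 | $22.87 | $985.31 | $4,755.49
3 | $4,755.49 | $19.02 | $981.46 | $3,793.05

$3,793.05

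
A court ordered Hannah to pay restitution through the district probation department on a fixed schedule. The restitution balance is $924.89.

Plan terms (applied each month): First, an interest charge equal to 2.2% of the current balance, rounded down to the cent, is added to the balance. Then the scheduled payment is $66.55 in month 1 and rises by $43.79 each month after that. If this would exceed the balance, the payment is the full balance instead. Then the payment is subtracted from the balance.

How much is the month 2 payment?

$110.34

Month 1: $924.89 +$20.34 interest = $945.23; pay $66.55 → $878.68
Month 2: $878.68 +$19.33 interest = $898.01; pay $110.34 → $787.67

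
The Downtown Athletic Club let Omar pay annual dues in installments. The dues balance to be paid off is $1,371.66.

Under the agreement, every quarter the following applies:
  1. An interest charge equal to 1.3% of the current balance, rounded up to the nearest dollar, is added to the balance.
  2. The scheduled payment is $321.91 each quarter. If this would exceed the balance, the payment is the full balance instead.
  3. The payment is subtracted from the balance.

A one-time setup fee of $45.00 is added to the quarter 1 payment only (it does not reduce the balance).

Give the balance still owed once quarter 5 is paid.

$0.00

Quarter 1: opening $1,371.66; interest $18.00 → $1,389.66; payment $321.91 (+ $45.00 fee); balance $1,067.75
Quarter 2: opening $1,067.75; interest $14.00 → $1,081.75; payment $321.91; balance $759.84
Quarter 3: opening $759.84; interest $10.00 → $769.84; payment $321.91; balance $447.93
Quarter 4: opening $447.93; interest $6.00 → $453.93; payment $321.91; balance $132.02
Quarter 5: opening $132.02; interest $2.00 → $134.02; payment $134.02; balance $0.00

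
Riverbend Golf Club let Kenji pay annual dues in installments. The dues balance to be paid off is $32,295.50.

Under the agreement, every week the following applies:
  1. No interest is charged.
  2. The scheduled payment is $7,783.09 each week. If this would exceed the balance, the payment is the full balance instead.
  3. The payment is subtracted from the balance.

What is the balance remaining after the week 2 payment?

Week 1: $32,295.50 − $7,783.09 → $24,512.41
Week 2: $24,512.41 − $7,783.09 → $16,729.32

$16,729.32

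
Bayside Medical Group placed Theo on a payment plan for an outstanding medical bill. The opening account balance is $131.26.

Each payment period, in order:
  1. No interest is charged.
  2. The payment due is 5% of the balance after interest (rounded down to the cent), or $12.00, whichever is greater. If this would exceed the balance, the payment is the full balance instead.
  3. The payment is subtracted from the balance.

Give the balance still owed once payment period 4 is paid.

$83.26

# | Opening | Payment | End bal
1 | $131.26 | $12.00 | $119.26
2 | $119.26 | $12.00 | $107.26
3 | $107.26 | $12.00 | $95.26
4 | $95.26 | $12.00 | $83.26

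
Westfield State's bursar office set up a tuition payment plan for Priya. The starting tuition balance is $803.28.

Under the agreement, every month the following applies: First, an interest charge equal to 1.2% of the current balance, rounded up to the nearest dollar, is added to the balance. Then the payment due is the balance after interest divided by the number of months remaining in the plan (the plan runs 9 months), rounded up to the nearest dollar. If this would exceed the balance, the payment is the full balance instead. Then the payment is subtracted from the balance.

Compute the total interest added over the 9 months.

Month 1: opening $803.28; interest $10.00 → $813.28; payment $91.00; balance $722.28
Month 2: opening $722.28; interest $9.00 → $731.28; payment $92.00; balance $639.28
Month 3: opening $639.28; interest $8.00 → $647.28; payment $93.00; balance $554.28
Month 4: opening $554.28; interest $7.00 → $561.28; payment $94.00; balance $467.28
Month 5: opening $467.28; interest $6.00 → $473.28; payment $95.00; balance $378.28
Month 6: opening $378.28; interest $5.00 → $383.28; payment $96.00; balance $287.28
Month 7: opening $287.28; interest $4.00 → $291.28; payment $98.00; balance $193.28
Month 8: opening $193.28; interest $3.00 → $196.28; payment $99.00; balance $97.28
Month 9: opening $97.28; interest $2.00 → $99.28; payment $99.28; balance $0.00
Total interest: $10.00 + $9.00 + $8.00 + $7.00 + $6.00 + $5.00 + $4.00 + $3.00 + $2.00 = $54.00

$54.00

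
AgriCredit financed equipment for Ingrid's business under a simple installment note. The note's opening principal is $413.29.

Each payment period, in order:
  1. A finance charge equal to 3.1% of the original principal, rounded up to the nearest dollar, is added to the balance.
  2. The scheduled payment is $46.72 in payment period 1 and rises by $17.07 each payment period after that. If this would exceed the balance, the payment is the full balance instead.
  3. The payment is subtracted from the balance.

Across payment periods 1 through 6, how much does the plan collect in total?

$491.29

Payment period 1: $413.29 +$13.00 interest = $426.29; pay $46.72 → $379.57
Payment period 2: $379.57 +$13.00 interest = $392.57; pay $63.79 → $328.78
Payment period 3: $328.78 +$13.00 interest = $341.78; pay $80.86 → $260.92
Payment period 4: $260.92 +$13.00 interest = $273.92; pay $97.93 → $175.99
Payment period 5: $175.99 +$13.00 interest = $188.99; pay $115.00 → $73.99
Payment period 6: $73.99 +$13.00 interest = $86.99; pay $86.99 → $0.00
Total paid: $491.29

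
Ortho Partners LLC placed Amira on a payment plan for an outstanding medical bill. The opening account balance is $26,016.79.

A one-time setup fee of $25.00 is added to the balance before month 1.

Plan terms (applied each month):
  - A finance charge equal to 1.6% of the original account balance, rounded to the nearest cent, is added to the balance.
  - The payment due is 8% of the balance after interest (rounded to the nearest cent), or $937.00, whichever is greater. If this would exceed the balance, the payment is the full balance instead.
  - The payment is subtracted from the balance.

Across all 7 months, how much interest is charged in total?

# | Opening | Interest | Payment | End bal
1 | $26,041.79 | $416.27 | $2,116.64 | $24,341.42
2 | $24,341.42 | $416.27 | $1,980.62 | $22,777.07
3 | $22,777.07 | $416.27 | $1,855.47 | $21,337.87
4 | $21,337.87 | $416.27 | $1,740.33 | $20,013.81
5 | $20,013.81 | $416.27 | $1,634.41 | $18,795.67
6 | $18,795.67 | $416.27 | $1,536.96 | $17,674.98
7 | $17,674.98 | $416.27 | $1,447.30 | $16,643.95
Total interest: $416.27 + $416.27 + $416.27 + $416.27 + $416.27 + $416.27 + $416.27 = $2,913.89

$2,913.89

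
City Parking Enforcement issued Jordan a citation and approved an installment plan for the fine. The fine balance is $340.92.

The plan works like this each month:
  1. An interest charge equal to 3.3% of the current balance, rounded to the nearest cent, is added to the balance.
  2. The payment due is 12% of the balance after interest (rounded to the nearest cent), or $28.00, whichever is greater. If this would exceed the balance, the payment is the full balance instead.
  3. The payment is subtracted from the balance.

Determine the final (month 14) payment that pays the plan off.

Month 1: opening $340.92; interest $11.25 → $352.17; payment $42.26; balance $309.91
Month 2: opening $309.91; interest $10.23 → $320.14; payment $38.42; balance $281.72
Month 3: opening $281.72; interest $9.30 → $291.02; payment $34.92; balance $256.10
Month 4: opening $256.10; interest $8.45 → $264.55; payment $31.75; balance $232.80
Month 5: opening $232.80; interest $7.68 → $240.48; payment $28.86; balance $211.62
Month 6: opening $211.62; interest $6.98 → $218.60; payment $28.00; balance $190.60
Month 7: opening $190.60; interest $6.29 → $196.89; payment $28.00; balance $168.89
Month 8: opening $168.89; interest $5.57 → $174.46; payment $28.00; balance $146.46
Month 9: opening $146.46; interest $4.83 → $151.29; payment $28.00; balance $123.29
Month 10: opening $123.29; interest $4.07 → $127.36; payment $28.00; balance $99.36
Month 11: opening $99.36; interest $3.28 → $102.64; payment $28.00; balance $74.64
Month 12: opening $74.64; interest $2.46 → $77.10; payment $28.00; balance $49.10
Month 13: opening $49.10; interest $1.62 → $50.72; payment $28.00; balance $22.72
Month 14: opening $22.72; interest $0.75 → $23.47; payment $23.47; balance $0.00

$23.47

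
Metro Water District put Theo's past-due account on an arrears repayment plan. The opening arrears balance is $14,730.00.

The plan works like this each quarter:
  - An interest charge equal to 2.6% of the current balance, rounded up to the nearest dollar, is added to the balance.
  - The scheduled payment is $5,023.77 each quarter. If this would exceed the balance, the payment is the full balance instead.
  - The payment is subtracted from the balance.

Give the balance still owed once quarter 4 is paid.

$0.00

# | Opening | Interest | Payment | End bal
1 | $14,730.00 | $383.00 | $5,023.77 | $10,089.23
2 | $10,089.23 | $263.00 | $5,023.77 | $5,328.46
3 | $5,328.46 | $139.00 | $5,023.77 | $443.69
4 | $443.69 | $12.00 | $455.69 | $0.00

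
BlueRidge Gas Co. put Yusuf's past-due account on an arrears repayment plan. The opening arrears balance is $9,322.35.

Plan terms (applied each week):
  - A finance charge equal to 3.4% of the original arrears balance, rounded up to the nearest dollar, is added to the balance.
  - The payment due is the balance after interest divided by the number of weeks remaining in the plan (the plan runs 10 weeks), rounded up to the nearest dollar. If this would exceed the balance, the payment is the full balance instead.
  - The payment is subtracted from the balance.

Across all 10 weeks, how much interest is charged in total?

Week 1: opening $9,322.35; interest $317.00 → $9,639.35; payment $964.00; balance $8,675.35
Week 2: opening $8,675.35; interest $317.00 → $8,992.35; payment $1,000.00; balance $7,992.35
Week 3: opening $7,992.35; interest $317.00 → $8,309.35; payment $1,039.00; balance $7,270.35
Week 4: opening $7,270.35; interest $317.00 → $7,587.35; payment $1,084.00; balance $6,503.35
Week 5: opening $6,503.35; interest $317.00 → $6,820.35; payment $1,137.00; balance $5,683.35
Week 6: opening $5,683.35; interest $317.00 → $6,000.35; payment $1,201.00; balance $4,799.35
Week 7: opening $4,799.35; interest $317.00 → $5,116.35; payment $1,280.00; balance $3,836.35
Week 8: opening $3,836.35; interest $317.00 → $4,153.35; payment $1,385.00; balance $2,768.35
Week 9: opening $2,768.35; interest $317.00 → $3,085.35; payment $1,543.00; balance $1,542.35
Week 10: opening $1,542.35; interest $317.00 → $1,859.35; payment $1,859.35; balance $0.00
Total interest: $317.00 + $317.00 + $317.00 + $317.00 + $317.00 + $317.00 + $317.00 + $317.00 + $317.00 + $317.00 = $3,170.00

$3,170.00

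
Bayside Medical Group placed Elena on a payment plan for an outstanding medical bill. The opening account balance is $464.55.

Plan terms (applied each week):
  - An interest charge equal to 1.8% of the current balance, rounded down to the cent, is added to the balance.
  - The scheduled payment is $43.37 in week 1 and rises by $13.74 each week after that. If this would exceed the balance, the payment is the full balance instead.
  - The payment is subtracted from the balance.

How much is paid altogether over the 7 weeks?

Week 1: $464.55 +$8.36 interest = $472.91; pay $43.37 → $429.54
Week 2: $429.54 +$7.73 interest = $437.27; pay $57.11 → $380.16
Week 3: $380.16 +$6.84 interest = $387.00; pay $70.85 → $316.15
Week 4: $316.15 +$5.69 interest = $321.84; pay $84.59 → $237.25
Week 5: $237.25 +$4.27 interest = $241.52; pay $98.33 → $143.19
Week 6: $143.19 +$2.57 interest = $145.76; pay $112.07 → $33.69
Week 7: $33.69 +$0.60 interest = $34.29; pay $34.29 → $0.00
Total paid: $500.61

$500.61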